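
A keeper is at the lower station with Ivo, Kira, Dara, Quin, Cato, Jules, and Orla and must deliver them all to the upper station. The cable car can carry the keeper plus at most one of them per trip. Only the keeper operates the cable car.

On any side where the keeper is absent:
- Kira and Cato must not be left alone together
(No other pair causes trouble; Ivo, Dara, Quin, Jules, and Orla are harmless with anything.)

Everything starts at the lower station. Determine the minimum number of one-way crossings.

Counting alone: the keeper can take at most 1 across per trip to the upper station, so moving all 7 needs at least 7 loaded trips out, with a return between consecutive ones — at least 13 crossings.
The plan below uses exactly 13 crossings, so it is optimal:
1. Keeper goes to the upper station with Kira.
2. Keeper goes back to the lower station alone.
3. Keeper goes to the upper station with Ivo.
4. Keeper goes back to the lower station alone.
5. Keeper goes to the upper station with Dara.
6. Keeper goes back to the lower station alone.
7. Keeper goes to the upper station with Quin.
8. Keeper goes back to the lower station alone.
9. Keeper goes to the upper station with Jules.
10. Keeper goes back to the lower station alone.
11. Keeper goes to the upper station with Orla.
12. Keeper goes back to the lower station alone.
13. Keeper goes to the upper station with Cato.

13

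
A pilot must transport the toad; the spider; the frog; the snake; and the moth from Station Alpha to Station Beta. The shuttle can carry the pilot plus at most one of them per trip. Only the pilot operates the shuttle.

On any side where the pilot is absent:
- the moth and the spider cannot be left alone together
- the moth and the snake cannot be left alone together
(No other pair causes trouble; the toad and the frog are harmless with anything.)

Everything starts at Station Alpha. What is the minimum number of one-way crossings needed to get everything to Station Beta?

Counting alone: the pilot can take at most 1 across per trip to Station Beta, so moving all 5 needs at least 5 loaded trips out, with a return between consecutive ones — at least 9 crossings.
The safety rule pushes this higher. Following every safe sequence of crossings, the most of the 5 that can be at Station Beta as the shuttle arrives there on crossing 9 is 4 — never all 5.
So no plan with fewer than 11 crossings exists, and this one achieves 11:
1. Pilot goes to Station Beta with the moth.
2. Pilot goes back to Station Alpha alone.
3. Pilot goes to Station Beta with the toad.
4. Pilot goes back to Station Alpha alone.
5. Pilot goes to Station Beta with the spider.
6. Pilot goes back to Station Alpha with the moth.
7. Pilot goes to Station Beta with the snake.
8. Pilot goes back to Station Alpha alone.
9. Pilot goes to Station Beta with the frog.
10. Pilot goes back to Station Alpha alone.
11. Pilot goes to Station Beta with the moth.

11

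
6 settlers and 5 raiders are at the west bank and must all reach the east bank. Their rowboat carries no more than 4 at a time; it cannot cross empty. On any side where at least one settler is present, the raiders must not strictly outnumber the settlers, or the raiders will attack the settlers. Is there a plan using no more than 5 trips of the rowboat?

No

Counting alone: each trip to the east bank takes at most 4 across and each return brings at least 1 back, so after t trips out (and t−1 returns) at most 4t − (t−1) of the 11 are across; that first reaches 11 at t = 4, so at least 7 crossings are needed.
Since 5 < 7, 5 crossings cannot be enough. (The shortest complete plan in fact takes 7:)
1. 2 raiders → the east bank.  (the west bank: 6S 3R; the east bank: 0S 2R)
2. 1 raider ← the west bank.  (the west bank: 6S 4R; the east bank: 0S 1R)
3. 4 raiders → the east bank.  (the west bank: 6S 0R; the east bank: 0S 5R)
4. 1 raider ← the west bank.  (the west bank: 6S 1R; the east bank: 0S 4R)
5. 4 settlers → the east bank.  (the west bank: 2S 1R; the east bank: 4S 4R)
6. 1 raider ← the west bank.  (the west bank: 2S 2R; the east bank: 4S 3R)
7. 2 settlers and 2 raiders → the east bank.  (the west bank: 0S 0R; the east bank: 6S 5R)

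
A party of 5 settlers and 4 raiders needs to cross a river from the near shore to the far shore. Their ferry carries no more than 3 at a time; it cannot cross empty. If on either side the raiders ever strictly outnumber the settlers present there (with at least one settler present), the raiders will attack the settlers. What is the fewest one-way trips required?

7

Counting alone: each trip to the far shore takes at most 3 across and each return brings at least 1 back, so after t trips out (and t−1 returns) at most 3t − (t−1) of the 9 are across; that first reaches 9 at t = 4, so at least 7 crossings are needed.
The plan below uses exactly 7 crossings, so it is optimal:
1. 3 raiders → the far shore.  (the near shore: 5S 1R; the far shore: 0S 3R)
2. 1 raider ← the near shore.  (the near shore: 5S 2R; the far shore: 0S 2R)
3. 3 settlers → the far shore.  (the near shore: 2S 2R; the far shore: 3S 2R)
4. 1 settler ← the near shore.  (the near shore: 3S 2R; the far shore: 2S 2R)
5. 2 settlers and 1 raider → the far shore.  (the near shore: 1S 1R; the far shore: 4S 3R)
6. 1 settler ← the near shore.  (the near shore: 2S 1R; the far shore: 3S 3R)
7. 2 settlers and 1 raider → the far shore.  (the near shore: 0S 0R; the far shore: 5S 4R)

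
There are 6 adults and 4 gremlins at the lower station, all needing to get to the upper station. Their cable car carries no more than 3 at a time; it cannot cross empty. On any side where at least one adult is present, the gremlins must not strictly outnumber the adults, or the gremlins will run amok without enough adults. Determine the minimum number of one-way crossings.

9

Counting alone: each trip to the upper station takes at most 3 across and each return brings at least 1 back, so after t trips out (and t−1 returns) at most 3t − (t−1) of the 10 are across; that first reaches 10 at t = 5, so at least 9 crossings are needed.
The plan below uses exactly 9 crossings, so it is optimal:
1. 2 gremlins → the upper station.  (the lower station: 6A 2G; the upper station: 0A 2G)
2. 1 gremlin ← the lower station.  (the lower station: 6A 3G; the upper station: 0A 1G)
3. 3 gremlins → the upper station.  (the lower station: 6A 0G; the upper station: 0A 4G)
4. 1 gremlin ← the lower station.  (the lower station: 6A 1G; the upper station: 0A 3G)
5. 3 adults → the upper station.  (the lower station: 3A 1G; the upper station: 3A 3G)
6. 1 gremlin ← the lower station.  (the lower station: 3A 2G; the upper station: 3A 2G)
7. 1 adult and 2 gremlins → the upper station.  (the lower station: 2A 0G; the upper station: 4A 4G)
8. 1 gremlin ← the lower station.  (the lower station: 2A 1G; the upper station: 4A 3G)
9. 2 adults and 1 gremlin → the upper station.  (the lower station: 0A 0G; the upper station: 6A 4G)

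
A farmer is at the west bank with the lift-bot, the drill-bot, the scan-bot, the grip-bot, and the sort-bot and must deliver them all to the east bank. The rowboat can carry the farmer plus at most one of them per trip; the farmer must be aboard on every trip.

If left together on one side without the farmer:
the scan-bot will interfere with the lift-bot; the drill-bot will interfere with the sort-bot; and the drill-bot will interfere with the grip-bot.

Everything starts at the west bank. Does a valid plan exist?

No

Whatever the first load, the items left behind include a forbidden pair without the farmer. No opening move is safe, so no plan exists.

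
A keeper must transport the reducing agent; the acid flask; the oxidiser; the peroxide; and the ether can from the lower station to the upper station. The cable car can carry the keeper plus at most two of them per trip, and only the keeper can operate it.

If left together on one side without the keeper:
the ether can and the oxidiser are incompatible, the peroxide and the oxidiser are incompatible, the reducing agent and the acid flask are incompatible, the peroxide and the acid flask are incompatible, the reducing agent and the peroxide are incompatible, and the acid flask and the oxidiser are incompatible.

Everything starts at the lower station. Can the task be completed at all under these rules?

No

Whatever the first load, the items left behind include a forbidden pair without the keeper. No opening move is safe, so no plan exists.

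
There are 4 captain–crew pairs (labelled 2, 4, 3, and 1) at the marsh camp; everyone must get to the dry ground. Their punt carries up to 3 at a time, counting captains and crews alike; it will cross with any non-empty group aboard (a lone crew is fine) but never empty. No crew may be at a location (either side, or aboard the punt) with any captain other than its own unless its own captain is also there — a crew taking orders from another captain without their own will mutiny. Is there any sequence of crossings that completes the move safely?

1. captain 2 and crew 2 cross → the dry ground.
2. captain 2 crosses ← the marsh camp.
3. captain 2, captain 4, and crew 4 cross → the dry ground.
4. captain 2 and crew 2 cross ← the marsh camp.
5. captain 1, captain 2, and captain 3 cross → the dry ground.
6. crew 4 crosses ← the marsh camp.
7. crew 2 and crew 4 cross → the dry ground.
8. crew 2 crosses ← the marsh camp.
9. crew 1, crew 2, and crew 3 cross → the dry ground.

Yes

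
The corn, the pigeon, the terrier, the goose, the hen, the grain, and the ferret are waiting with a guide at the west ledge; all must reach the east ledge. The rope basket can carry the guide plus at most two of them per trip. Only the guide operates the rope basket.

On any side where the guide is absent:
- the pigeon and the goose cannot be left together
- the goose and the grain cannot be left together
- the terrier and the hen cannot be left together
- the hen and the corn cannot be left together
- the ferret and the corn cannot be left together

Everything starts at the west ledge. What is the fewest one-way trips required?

impossible

Whatever the first load, the items left behind include a forbidden pair without the guide. No opening move is safe, so no plan exists.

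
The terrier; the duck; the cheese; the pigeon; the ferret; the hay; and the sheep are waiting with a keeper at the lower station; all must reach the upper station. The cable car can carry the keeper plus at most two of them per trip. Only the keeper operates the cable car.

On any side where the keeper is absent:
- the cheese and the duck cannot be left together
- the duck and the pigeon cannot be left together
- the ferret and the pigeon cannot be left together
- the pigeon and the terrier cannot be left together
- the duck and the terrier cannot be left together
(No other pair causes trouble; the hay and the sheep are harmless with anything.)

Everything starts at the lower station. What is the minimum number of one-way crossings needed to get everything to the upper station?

11

Counting alone: the keeper can take at most 2 across per trip to the upper station, so moving all 7 needs at least 4 loaded trips out, with a return between consecutive ones — at least 7 crossings.
The safety rule pushes this higher. Following every safe sequence of crossings, the most of the 7 that can be at the upper station as the cable car arrives there on crossings 7, 9 is 5, 6 respectively — never all 7.
So no plan with fewer than 11 crossings exists, and this one achieves 11:
1. Keeper goes to the upper station with the duck and the pigeon.  [the lower station: the cheese, the ferret, the hay, the sheep, the terrier | the upper station: the duck, the pigeon]
2. Keeper goes back to the lower station with the duck.  [the lower station: the cheese, the duck, the ferret, the hay, the sheep, the terrier | the upper station: the pigeon]
3. Keeper goes to the upper station with the cheese and the terrier.  [the lower station: the duck, the ferret, the hay, the sheep | the upper station: the cheese, the pigeon, the terrier]
4. Keeper goes back to the lower station with the terrier.  [the lower station: the duck, the ferret, the hay, the sheep, the terrier | the upper station: the cheese, the pigeon]
5. Keeper goes to the upper station with the ferret and the terrier.  [the lower station: the duck, the hay, the sheep | the upper station: the cheese, the ferret, the pigeon, the terrier]
6. Keeper goes back to the lower station with the pigeon.  [the lower station: the duck, the hay, the pigeon, the sheep | the upper station: the cheese, the ferret, the terrier]
7. Keeper goes to the upper station with the duck and the hay.  [the lower station: the pigeon, the sheep | the upper station: the cheese, the duck, the ferret, the hay, the terrier]
8. Keeper goes back to the lower station with the duck.  [the lower station: the duck, the pigeon, the sheep | the upper station: the cheese, the ferret, the hay, the terrier]
9. Keeper goes to the upper station with the duck and the sheep.  [the lower station: the pigeon | the upper station: the cheese, the duck, the ferret, the hay, the sheep, the terrier]
10. Keeper goes back to the lower station with the duck.  [the lower station: the duck, the pigeon | the upper station: the cheese, the ferret, the hay, the sheep, the terrier]
11. Keeper goes to the upper station with the duck and the pigeon.  [the lower station: — | the upper station: the cheese, the duck, the ferret, the hay, the pigeon, the sheep, the terrier]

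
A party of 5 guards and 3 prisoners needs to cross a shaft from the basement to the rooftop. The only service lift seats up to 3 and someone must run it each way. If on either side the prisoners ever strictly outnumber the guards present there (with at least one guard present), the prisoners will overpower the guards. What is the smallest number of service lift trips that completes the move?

Counting alone: each trip to the rooftop takes at most 3 across and each return brings at least 1 back, so after t trips out (and t−1 returns) at most 3t − (t−1) of the 8 are across; that first reaches 8 at t = 4, so at least 7 crossings are needed.
The plan below uses exactly 7 crossings, so it is optimal:
1. 2 prisoners → the rooftop.  (the basement: 5G 1P; the rooftop: 0G 2P)
2. 1 prisoner ← the basement.  (the basement: 5G 2P; the rooftop: 0G 1P)
3. 2 guards and 1 prisoner → the rooftop.  (the basement: 3G 1P; the rooftop: 2G 2P)
4. 1 prisoner ← the basement.  (the basement: 3G 2P; the rooftop: 2G 1P)
5. 1 guard and 2 prisoners → the rooftop.  (the basement: 2G 0P; the rooftop: 3G 3P)
6. 1 prisoner ← the basement.  (the basement: 2G 1P; the rooftop: 3G 2P)
7. 2 guards and 1 prisoner → the rooftop.  (the basement: 0G 0P; the rooftop: 5G 3P)

7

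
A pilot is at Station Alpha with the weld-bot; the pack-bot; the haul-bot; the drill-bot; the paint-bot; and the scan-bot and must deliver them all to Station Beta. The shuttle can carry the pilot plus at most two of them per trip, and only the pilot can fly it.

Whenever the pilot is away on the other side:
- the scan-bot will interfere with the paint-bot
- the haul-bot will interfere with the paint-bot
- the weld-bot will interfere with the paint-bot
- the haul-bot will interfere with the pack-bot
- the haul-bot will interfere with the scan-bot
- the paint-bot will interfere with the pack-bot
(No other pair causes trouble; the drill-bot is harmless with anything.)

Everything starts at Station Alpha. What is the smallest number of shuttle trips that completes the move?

Counting alone: the pilot can take at most 2 across per trip to Station Beta, so moving all 6 needs at least 3 loaded trips out, with a return between consecutive ones — at least 5 crossings.
The safety rule pushes this higher. Following every safe sequence of crossings, the most of the 6 that can be at Station Beta as the shuttle arrives there on crossings 5, 7 is 4, 5 respectively — never all 6.
So no plan with fewer than 9 crossings exists, and this one achieves 9:
1. Pilot goes to Station Beta with the haul-bot and the paint-bot.
2. Pilot goes back to Station Alpha with the haul-bot.
3. Pilot goes to Station Beta with the haul-bot and the weld-bot.
4. Pilot goes back to Station Alpha with the paint-bot.
5. Pilot goes to Station Beta with the pack-bot and the scan-bot.
6. Pilot goes back to Station Alpha with the haul-bot.
7. Pilot goes to Station Beta with the drill-bot and the haul-bot.
8. Pilot goes back to Station Alpha with the haul-bot.
9. Pilot goes to Station Beta with the haul-bot and the paint-bot.

9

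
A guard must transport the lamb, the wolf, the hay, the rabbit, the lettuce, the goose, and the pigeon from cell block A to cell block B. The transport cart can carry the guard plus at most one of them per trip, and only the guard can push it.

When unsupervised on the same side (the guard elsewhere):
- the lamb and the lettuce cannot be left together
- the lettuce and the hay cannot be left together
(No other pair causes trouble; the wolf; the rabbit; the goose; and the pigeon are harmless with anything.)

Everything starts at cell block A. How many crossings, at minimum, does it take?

15

Counting alone: the guard can take at most 1 across per trip to cell block B, so moving all 7 needs at least 7 loaded trips out, with a return between consecutive ones — at least 13 crossings.
The safety rule pushes this higher. Following every safe sequence of crossings, the most of the 7 that can be at cell block B as the transport cart arrives there on crossing 13 is 6 — never all 7.
So no plan with fewer than 15 crossings exists, and this one achieves 15:
1. Guard goes to cell block B with the lettuce.  [cell block A: the goose, the hay, the lamb, the pigeon, the rabbit, the wolf | cell block B: the lettuce]
2. Guard goes back to cell block A alone.  [cell block A: the goose, the hay, the lamb, the pigeon, the rabbit, the wolf | cell block B: the lettuce]
3. Guard goes to cell block B with the lamb.  [cell block A: the goose, the hay, the pigeon, the rabbit, the wolf | cell block B: the lamb, the lettuce]
4. Guard goes back to cell block A with the lettuce.  [cell block A: the goose, the hay, the lettuce, the pigeon, the rabbit, the wolf | cell block B: the lamb]
5. Guard goes to cell block B with the hay.  [cell block A: the goose, the lettuce, the pigeon, the rabbit, the wolf | cell block B: the hay, the lamb]
6. Guard goes back to cell block A alone.  [cell block A: the goose, the lettuce, the pigeon, the rabbit, the wolf | cell block B: the hay, the lamb]
7. Guard goes to cell block B with the wolf.  [cell block A: the goose, the lettuce, the pigeon, the rabbit | cell block B: the hay, the lamb, the wolf]
8. Guard goes back to cell block A alone.  [cell block A: the goose, the lettuce, the pigeon, the rabbit | cell block B: the hay, the lamb, the wolf]
9. Guard goes to cell block B with the rabbit.  [cell block A: the goose, the lettuce, the pigeon | cell block B: the hay, the lamb, the rabbit, the wolf]
10. Guard goes back to cell block A alone.  [cell block A: the goose, the lettuce, the pigeon | cell block B: the hay, the lamb, the rabbit, the wolf]
11. Guard goes to cell block B with the goose.  [cell block A: the lettuce, the pigeon | cell block B: the goose, the hay, the lamb, the rabbit, the wolf]
12. Guard goes back to cell block A alone.  [cell block A: the lettuce, the pigeon | cell block B: the goose, the hay, the lamb, the rabbit, the wolf]
13. Guard goes to cell block B with the pigeon.  [cell block A: the lettuce | cell block B: the goose, the hay, the lamb, the pigeon, the rabbit, the wolf]
14. Guard goes back to cell block A alone.  [cell block A: the lettuce | cell block B: the goose, the hay, the lamb, the pigeon, the rabbit, the wolf]
15. Guard goes to cell block B with the lettuce.  [cell block A: — | cell block B: the goose, the hay, the lamb, the lettuce, the pigeon, the rabbit, the wolf]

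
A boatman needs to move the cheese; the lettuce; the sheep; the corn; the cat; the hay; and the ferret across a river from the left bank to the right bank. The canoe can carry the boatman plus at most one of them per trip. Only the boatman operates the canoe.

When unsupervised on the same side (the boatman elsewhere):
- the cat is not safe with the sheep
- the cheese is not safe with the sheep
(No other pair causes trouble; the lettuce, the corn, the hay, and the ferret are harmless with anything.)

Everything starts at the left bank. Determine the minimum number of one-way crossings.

15

Counting alone: the boatman can take at most 1 across per trip to the right bank, so moving all 7 needs at least 7 loaded trips out, with a return between consecutive ones — at least 13 crossings.
The safety rule pushes this higher. Following every safe sequence of crossings, the most of the 7 that can be at the right bank as the canoe arrives there on crossing 13 is 6 — never all 7.
So no plan with fewer than 15 crossings exists, and this one achieves 15:
1. Boatman goes to the right bank with the sheep.  [the left bank: the cat, the cheese, the corn, the ferret, the hay, the lettuce | the right bank: the sheep]
2. Boatman goes back to the left bank alone.  [the left bank: the cat, the cheese, the corn, the ferret, the hay, the lettuce | the right bank: the sheep]
3. Boatman goes to the right bank with the cheese.  [the left bank: the cat, the corn, the ferret, the hay, the lettuce | the right bank: the cheese, the sheep]
4. Boatman goes back to the left bank with the sheep.  [the left bank: the cat, the corn, the ferret, the hay, the lettuce, the sheep | the right bank: the cheese]
5. Boatman goes to the right bank with the cat.  [the left bank: the corn, the ferret, the hay, the lettuce, the sheep | the right bank: the cat, the cheese]
6. Boatman goes back to the left bank alone.  [the left bank: the corn, the ferret, the hay, the lettuce, the sheep | the right bank: the cat, the cheese]
7. Boatman goes to the right bank with the lettuce.  [the left bank: the corn, the ferret, the hay, the sheep | the right bank: the cat, the cheese, the lettuce]
8. Boatman goes back to the left bank alone.  [the left bank: the corn, the ferret, the hay, the sheep | the right bank: the cat, the cheese, the lettuce]
9. Boatman goes to the right bank with the corn.  [the left bank: the ferret, the hay, the sheep | the right bank: the cat, the cheese, the corn, the lettuce]
10. Boatman goes back to the left bank alone.  [the left bank: the ferret, the hay, the sheep | the right bank: the cat, the cheese, the corn, the lettuce]
11. Boatman goes to the right bank with the hay.  [the left bank: the ferret, the sheep | the right bank: the cat, the cheese, the corn, the hay, the lettuce]
12. Boatman goes back to the left bank alone.  [the left bank: the ferret, the sheep | the right bank: the cat, the cheese, the corn, the hay, the lettuce]
13. Boatman goes to the right bank with the ferret.  [the left bank: the sheep | the right bank: the cat, the cheese, the corn, the ferret, the hay, the lettuce]
14. Boatman goes back to the left bank alone.  [the left bank: the sheep | the right bank: the cat, the cheese, the corn, the ferret, the hay, the lettuce]
15. Boatman goes to the right bank with the sheep.  [the left bank: — | the right bank: the cat, the cheese, the corn, the ferret, the hay, the lettuce, the sheep]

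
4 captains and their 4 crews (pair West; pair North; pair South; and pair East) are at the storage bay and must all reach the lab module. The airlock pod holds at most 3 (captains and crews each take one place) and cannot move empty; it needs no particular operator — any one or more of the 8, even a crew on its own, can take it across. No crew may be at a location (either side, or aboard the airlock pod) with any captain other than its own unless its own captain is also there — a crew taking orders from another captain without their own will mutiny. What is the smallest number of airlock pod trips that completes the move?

9

Counting alone: each trip to the lab module takes at most 3 across and each return brings at least 1 back, so after t trips out (and t−1 returns) at most 3t − (t−1) of the 8 are across; that first reaches 8 at t = 4, so at least 7 crossings are needed.
The safety rule pushes this higher. Following every safe sequence of crossings, the most of the 8 that can be at the lab module as the airlock pod arrives there on crossing 7 is 7 — never all 8.
So no plan with fewer than 9 crossings exists, and this one achieves 9:
1. captain West and crew West cross → the lab module.
2. captain West crosses ← the storage bay.
3. captain North, captain West, and crew North cross → the lab module.
4. captain West and crew West cross ← the storage bay.
5. captain East, captain South, and captain West cross → the lab module.
6. crew North crosses ← the storage bay.
7. crew North and crew West cross → the lab module.
8. crew West crosses ← the storage bay.
9. crew East, crew South, and crew West cross → the lab module.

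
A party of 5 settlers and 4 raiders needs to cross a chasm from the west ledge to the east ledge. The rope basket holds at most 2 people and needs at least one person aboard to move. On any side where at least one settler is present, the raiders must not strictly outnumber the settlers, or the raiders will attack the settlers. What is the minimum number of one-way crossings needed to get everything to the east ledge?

15

Counting alone: each trip to the east ledge takes at most 2 across and each return brings at least 1 back, so after t trips out (and t−1 returns) at most 2t − (t−1) of the 9 are across; that first reaches 9 at t = 8, so at least 15 crossings are needed.
The plan below uses exactly 15 crossings, so it is optimal:
1. 2 raiders → the east ledge.  (the west ledge: 5S 2R; the east ledge: 0S 2R)
2. 1 raider ← the west ledge.  (the west ledge: 5S 3R; the east ledge: 0S 1R)
3. 2 raiders → the east ledge.  (the west ledge: 5S 1R; the east ledge: 0S 3R)
4. 1 raider ← the west ledge.  (the west ledge: 5S 2R; the east ledge: 0S 2R)
5. 2 settlers → the east ledge.  (the west ledge: 3S 2R; the east ledge: 2S 2R)
6. 1 raider ← the west ledge.  (the west ledge: 3S 3R; the east ledge: 2S 1R)
7. 1 settler and 1 raider → the east ledge.  (the west ledge: 2S 2R; the east ledge: 3S 2R)
8. 1 settler ← the west ledge.  (the west ledge: 3S 2R; the east ledge: 2S 2R)
9. 1 settler and 1 raider → the east ledge.  (the west ledge: 2S 1R; the east ledge: 3S 3R)
10. 1 raider ← the west ledge.  (the west ledge: 2S 2R; the east ledge: 3S 2R)
11. 1 settler and 1 raider → the east ledge.  (the west ledge: 1S 1R; the east ledge: 4S 3R)
12. 1 settler ← the west ledge.  (the west ledge: 2S 1R; the east ledge: 3S 3R)
13. 1 settler and 1 raider → the east ledge.  (the west ledge: 1S 0R; the east ledge: 4S 4R)
14. 1 raider ← the west ledge.  (the west ledge: 1S 1R; the east ledge: 4S 3R)
15. 1 settler and 1 raider → the east ledge.  (the west ledge: 0S 0R; the east ledge: 5S 4R)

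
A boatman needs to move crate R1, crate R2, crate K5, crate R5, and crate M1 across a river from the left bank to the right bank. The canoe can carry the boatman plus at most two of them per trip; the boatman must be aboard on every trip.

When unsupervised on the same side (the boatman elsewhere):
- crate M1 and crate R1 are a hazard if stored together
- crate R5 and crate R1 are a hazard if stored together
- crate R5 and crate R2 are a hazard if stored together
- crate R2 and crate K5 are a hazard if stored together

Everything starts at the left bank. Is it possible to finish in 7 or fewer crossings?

Yes

Yes — this plan uses 7 crossings (≤ 7):
1. Boatman goes to the right bank with crate R1 and crate R2.
2. Boatman goes back to the left bank alone.
3. Boatman goes to the right bank with crate K5.
4. Boatman goes back to the left bank with crate R2.
5. Boatman goes to the right bank with crate M1 and crate R5.
6. Boatman goes back to the left bank with crate R1.
7. Boatman goes to the right bank with crate R1 and crate R2.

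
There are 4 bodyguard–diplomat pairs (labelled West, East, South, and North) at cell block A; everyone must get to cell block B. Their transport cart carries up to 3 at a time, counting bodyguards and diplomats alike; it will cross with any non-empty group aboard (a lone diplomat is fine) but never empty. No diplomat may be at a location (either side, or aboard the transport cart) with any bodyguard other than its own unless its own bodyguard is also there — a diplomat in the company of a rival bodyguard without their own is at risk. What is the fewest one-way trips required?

9

Counting alone: each trip to cell block B takes at most 3 across and each return brings at least 1 back, so after t trips out (and t−1 returns) at most 3t − (t−1) of the 8 are across; that first reaches 8 at t = 4, so at least 7 crossings are needed.
The safety rule pushes this higher. Following every safe sequence of crossings, the most of the 8 that can be at cell block B as the transport cart arrives there on crossing 7 is 7 — never all 8.
So no plan with fewer than 9 crossings exists, and this one achieves 9:
1. bodyguard West and diplomat West cross → cell block B.
2. bodyguard West crosses ← cell block A.
3. bodyguard East, bodyguard West, and diplomat East cross → cell block B.
4. bodyguard West and diplomat West cross ← cell block A.
5. bodyguard North, bodyguard South, and bodyguard West cross → cell block B.
6. diplomat East crosses ← cell block A.
7. diplomat East and diplomat West cross → cell block B.
8. diplomat West crosses ← cell block A.
9. diplomat North, diplomat South, and diplomat West cross → cell block B.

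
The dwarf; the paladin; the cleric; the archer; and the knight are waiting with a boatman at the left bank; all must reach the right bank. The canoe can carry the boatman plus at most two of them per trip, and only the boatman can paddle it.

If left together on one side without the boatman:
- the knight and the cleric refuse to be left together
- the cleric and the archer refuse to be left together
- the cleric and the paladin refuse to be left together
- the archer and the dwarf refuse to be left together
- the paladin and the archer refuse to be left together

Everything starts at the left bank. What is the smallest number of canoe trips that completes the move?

Counting alone: the boatman can take at most 2 across per trip to the right bank, so moving all 5 needs at least 3 loaded trips out, with a return between consecutive ones — at least 5 crossings.
The safety rule pushes this higher. Following every safe sequence of crossings, the most of the 5 that can be at the right bank as the canoe arrives there on crossing 5 is 4 — never all 5.
So no plan with fewer than 7 crossings exists, and this one achieves 7:
1. Boatman goes to the right bank with the archer and the cleric.  [the left bank: the dwarf, the knight, the paladin | the right bank: the archer, the cleric]
2. Boatman goes back to the left bank with the cleric.  [the left bank: the cleric, the dwarf, the knight, the paladin | the right bank: the archer]
3. Boatman goes to the right bank with the cleric and the dwarf.  [the left bank: the knight, the paladin | the right bank: the archer, the cleric, the dwarf]
4. Boatman goes back to the left bank with the archer.  [the left bank: the archer, the knight, the paladin | the right bank: the cleric, the dwarf]
5. Boatman goes to the right bank with the knight and the paladin.  [the left bank: the archer | the right bank: the cleric, the dwarf, the knight, the paladin]
6. Boatman goes back to the left bank with the cleric.  [the left bank: the archer, the cleric | the right bank: the dwarf, the knight, the paladin]
7. Boatman goes to the right bank with the archer and the cleric.  [the left bank: — | the right bank: the archer, the cleric, the dwarf, the knight, the paladin]

7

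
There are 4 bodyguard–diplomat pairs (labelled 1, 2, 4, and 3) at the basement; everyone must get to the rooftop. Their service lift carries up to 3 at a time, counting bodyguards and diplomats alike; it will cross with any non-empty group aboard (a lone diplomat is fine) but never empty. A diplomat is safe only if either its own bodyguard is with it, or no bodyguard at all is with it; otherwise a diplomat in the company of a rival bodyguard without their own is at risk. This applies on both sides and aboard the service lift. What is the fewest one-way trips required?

9

Counting alone: each trip to the rooftop takes at most 3 across and each return brings at least 1 back, so after t trips out (and t−1 returns) at most 3t − (t−1) of the 8 are across; that first reaches 8 at t = 4, so at least 7 crossings are needed.
The safety rule pushes this higher. Following every safe sequence of crossings, the most of the 8 that can be at the rooftop as the service lift arrives there on crossing 7 is 7 — never all 8.
So no plan with fewer than 9 crossings exists, and this one achieves 9:
1. bodyguard 1 and diplomat 1 cross → the rooftop.
2. bodyguard 1 crosses ← the basement.
3. bodyguard 1, bodyguard 2, and diplomat 2 cross → the rooftop.
4. bodyguard 1 and diplomat 1 cross ← the basement.
5. bodyguard 1, bodyguard 3, and bodyguard 4 cross → the rooftop.
6. diplomat 2 crosses ← the basement.
7. diplomat 1 and diplomat 2 cross → the rooftop.
8. diplomat 1 crosses ← the basement.
9. diplomat 1, diplomat 3, and diplomat 4 cross → the rooftop.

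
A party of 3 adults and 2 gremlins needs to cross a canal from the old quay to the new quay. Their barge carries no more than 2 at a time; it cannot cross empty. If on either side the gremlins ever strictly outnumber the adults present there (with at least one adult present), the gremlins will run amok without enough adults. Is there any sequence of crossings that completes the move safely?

Yes

1. 2 gremlins → the new quay.  (the old quay: 3A 0G; the new quay: 0A 2G)
2. 1 gremlin ← the old quay.  (the old quay: 3A 1G; the new quay: 0A 1G)
3. 2 adults → the new quay.  (the old quay: 1A 1G; the new quay: 2A 1G)
4. 1 adult ← the old quay.  (the old quay: 2A 1G; the new quay: 1A 1G)
5. 1 adult and 1 gremlin → the new quay.  (the old quay: 1A 0G; the new quay: 2A 2G)
6. 1 gremlin ← the old quay.  (the old quay: 1A 1G; the new quay: 2A 1G)
7. 1 adult and 1 gremlin → the new quay.  (the old quay: 0A 0G; the new quay: 3A 2G)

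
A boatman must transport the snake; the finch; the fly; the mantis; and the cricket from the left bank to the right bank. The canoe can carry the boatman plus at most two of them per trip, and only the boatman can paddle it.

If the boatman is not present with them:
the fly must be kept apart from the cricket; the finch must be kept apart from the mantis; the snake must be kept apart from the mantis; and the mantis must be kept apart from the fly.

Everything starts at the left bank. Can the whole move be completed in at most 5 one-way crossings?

Yes

Yes — this plan uses 5 crossings (≤ 5):
1. Boatman goes to the right bank with the fly and the mantis.  [the left bank: the cricket, the finch, the snake | the right bank: the fly, the mantis]
2. Boatman goes back to the left bank with the mantis.  [the left bank: the cricket, the finch, the mantis, the snake | the right bank: the fly]
3. Boatman goes to the right bank with the finch and the snake.  [the left bank: the cricket, the mantis | the right bank: the finch, the fly, the snake]
4. Boatman goes back to the left bank alone.  [the left bank: the cricket, the mantis | the right bank: the finch, the fly, the snake]
5. Boatman goes to the right bank with the cricket and the mantis.  [the left bank: — | the right bank: the cricket, the finch, the fly, the mantis, the snake]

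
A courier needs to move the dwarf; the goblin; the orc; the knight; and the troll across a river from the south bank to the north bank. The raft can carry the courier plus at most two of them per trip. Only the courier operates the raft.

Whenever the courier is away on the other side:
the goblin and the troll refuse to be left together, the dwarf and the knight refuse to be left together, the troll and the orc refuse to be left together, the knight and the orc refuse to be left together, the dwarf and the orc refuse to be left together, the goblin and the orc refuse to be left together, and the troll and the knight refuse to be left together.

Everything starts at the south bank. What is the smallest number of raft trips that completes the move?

Whatever the first load, the items left behind include a forbidden pair without the courier. No opening move is safe, so no plan exists.

impossible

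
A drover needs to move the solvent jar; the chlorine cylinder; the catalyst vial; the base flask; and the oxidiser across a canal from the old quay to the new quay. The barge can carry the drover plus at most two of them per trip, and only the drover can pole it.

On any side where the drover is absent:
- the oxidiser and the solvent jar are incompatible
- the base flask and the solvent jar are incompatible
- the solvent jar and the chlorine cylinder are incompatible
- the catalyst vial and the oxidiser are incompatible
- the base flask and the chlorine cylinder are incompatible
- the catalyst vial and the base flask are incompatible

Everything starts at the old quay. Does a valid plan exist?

Whatever the first load, the items left behind include a forbidden pair without the drover. No opening move is safe, so no plan exists.

No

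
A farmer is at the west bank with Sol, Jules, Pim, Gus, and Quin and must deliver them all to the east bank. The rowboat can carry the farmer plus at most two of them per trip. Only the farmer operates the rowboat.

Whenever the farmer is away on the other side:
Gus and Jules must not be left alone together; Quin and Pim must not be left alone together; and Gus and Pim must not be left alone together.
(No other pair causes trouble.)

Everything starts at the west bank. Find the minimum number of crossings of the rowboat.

5

Counting alone: the farmer can take at most 2 across per trip to the east bank, so moving all 5 needs at least 3 loaded trips out, with a return between consecutive ones — at least 5 crossings.
The plan below uses exactly 5 crossings, so it is optimal:
1. Farmer goes to the east bank with Jules and Pim.  [the west bank: Gus, Quin, Sol | the east bank: Jules, Pim]
2. Farmer goes back to the west bank alone.  [the west bank: Gus, Quin, Sol | the east bank: Jules, Pim]
3. Farmer goes to the east bank with Sol.  [the west bank: Gus, Quin | the east bank: Jules, Pim, Sol]
4. Farmer goes back to the west bank alone.  [the west bank: Gus, Quin | the east bank: Jules, Pim, Sol]
5. Farmer goes to the east bank with Gus and Quin.  [the west bank: — | the east bank: Gus, Jules, Pim, Quin, Sol]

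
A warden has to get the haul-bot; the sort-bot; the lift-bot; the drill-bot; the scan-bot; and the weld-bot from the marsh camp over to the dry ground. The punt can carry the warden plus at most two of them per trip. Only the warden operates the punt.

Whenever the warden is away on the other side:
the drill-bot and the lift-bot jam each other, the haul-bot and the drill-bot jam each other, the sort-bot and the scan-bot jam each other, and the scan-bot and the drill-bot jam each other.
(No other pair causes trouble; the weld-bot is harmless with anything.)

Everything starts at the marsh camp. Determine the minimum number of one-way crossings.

7

Counting alone: the warden can take at most 2 across per trip to the dry ground, so moving all 6 needs at least 3 loaded trips out, with a return between consecutive ones — at least 5 crossings.
The safety rule pushes this higher. Following every safe sequence of crossings, the most of the 6 that can be at the dry ground as the punt arrives there on crossing 5 is 5 — never all 6.
So no plan with fewer than 7 crossings exists, and this one achieves 7:
1. Warden goes to the dry ground with the drill-bot and the sort-bot.  [the marsh camp: the haul-bot, the lift-bot, the scan-bot, the weld-bot | the dry ground: the drill-bot, the sort-bot]
2. Warden goes back to the marsh camp alone.  [the marsh camp: the haul-bot, the lift-bot, the scan-bot, the weld-bot | the dry ground: the drill-bot, the sort-bot]
3. Warden goes to the dry ground with the weld-bot.  [the marsh camp: the haul-bot, the lift-bot, the scan-bot | the dry ground: the drill-bot, the sort-bot, the weld-bot]
4. Warden goes back to the marsh camp alone.  [the marsh camp: the haul-bot, the lift-bot, the scan-bot | the dry ground: the drill-bot, the sort-bot, the weld-bot]
5. Warden goes to the dry ground with the haul-bot and the lift-bot.  [the marsh camp: the scan-bot | the dry ground: the drill-bot, the haul-bot, the lift-bot, the sort-bot, the weld-bot]
6. Warden goes back to the marsh camp with the drill-bot.  [the marsh camp: the drill-bot, the scan-bot | the dry ground: the haul-bot, the lift-bot, the sort-bot, the weld-bot]
7. Warden goes to the dry ground with the drill-bot and the scan-bot.  [the marsh camp: — | the dry ground: the drill-bot, the haul-bot, the lift-bot, the scan-bot, the sort-bot, the weld-bot]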